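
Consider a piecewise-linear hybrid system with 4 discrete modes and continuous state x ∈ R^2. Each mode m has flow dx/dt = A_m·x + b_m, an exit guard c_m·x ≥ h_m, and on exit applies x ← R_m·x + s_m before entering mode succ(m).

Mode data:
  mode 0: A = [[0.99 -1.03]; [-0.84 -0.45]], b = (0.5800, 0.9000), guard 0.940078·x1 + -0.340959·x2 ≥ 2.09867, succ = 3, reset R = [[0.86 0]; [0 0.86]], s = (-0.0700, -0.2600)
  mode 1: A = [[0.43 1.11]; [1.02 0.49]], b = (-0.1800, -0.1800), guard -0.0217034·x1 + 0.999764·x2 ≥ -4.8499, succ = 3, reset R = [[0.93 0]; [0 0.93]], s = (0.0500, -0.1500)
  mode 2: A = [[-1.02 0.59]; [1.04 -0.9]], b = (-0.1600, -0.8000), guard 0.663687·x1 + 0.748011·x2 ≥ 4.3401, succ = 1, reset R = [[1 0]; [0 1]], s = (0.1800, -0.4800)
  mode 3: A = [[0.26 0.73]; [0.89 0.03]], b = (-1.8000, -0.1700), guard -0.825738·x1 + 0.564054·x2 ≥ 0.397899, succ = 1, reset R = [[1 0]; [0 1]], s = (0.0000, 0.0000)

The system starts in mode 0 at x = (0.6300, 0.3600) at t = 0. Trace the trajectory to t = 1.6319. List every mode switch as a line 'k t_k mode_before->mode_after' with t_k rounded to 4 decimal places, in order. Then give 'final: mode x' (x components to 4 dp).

Mode 0: guard c·x = 2.0987 hit at Δt = 1.0553 (t = 1.0553), x⁻ = (2.2458, 0.0368) → reset → x⁺ = (1.8614, -0.2284), jump to mode 3
Mode 3: flow for 0.5766 to horizon, guard not reached → x = (1.0988, 0.4285)

1 1.0553 0->3
final: 3 1.0988 0.4285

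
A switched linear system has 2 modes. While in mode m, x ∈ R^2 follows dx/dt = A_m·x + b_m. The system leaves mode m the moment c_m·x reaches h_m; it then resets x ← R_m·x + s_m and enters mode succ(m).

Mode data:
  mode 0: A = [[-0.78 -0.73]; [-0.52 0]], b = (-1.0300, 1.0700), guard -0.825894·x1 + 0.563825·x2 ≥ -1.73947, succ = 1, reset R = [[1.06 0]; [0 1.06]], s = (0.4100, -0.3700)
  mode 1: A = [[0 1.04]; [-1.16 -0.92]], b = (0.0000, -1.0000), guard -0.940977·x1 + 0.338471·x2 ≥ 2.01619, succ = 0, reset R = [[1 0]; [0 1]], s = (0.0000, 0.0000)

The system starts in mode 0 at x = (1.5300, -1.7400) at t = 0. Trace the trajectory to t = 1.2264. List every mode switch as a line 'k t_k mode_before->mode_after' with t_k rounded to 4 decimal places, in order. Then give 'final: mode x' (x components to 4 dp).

1 0.5507 0->1
final: 1 0.0771 -1.9956

Mode 0: guard c·x = -1.7395 hit at Δt = 0.5507 (t = 0.5507), x⁻ = (1.0684, -1.5202) → reset → x⁺ = (1.5425, -1.9814), jump to mode 1
Mode 1: flow for 0.6757 to horizon, guard not reached → x = (0.0771, -1.9956)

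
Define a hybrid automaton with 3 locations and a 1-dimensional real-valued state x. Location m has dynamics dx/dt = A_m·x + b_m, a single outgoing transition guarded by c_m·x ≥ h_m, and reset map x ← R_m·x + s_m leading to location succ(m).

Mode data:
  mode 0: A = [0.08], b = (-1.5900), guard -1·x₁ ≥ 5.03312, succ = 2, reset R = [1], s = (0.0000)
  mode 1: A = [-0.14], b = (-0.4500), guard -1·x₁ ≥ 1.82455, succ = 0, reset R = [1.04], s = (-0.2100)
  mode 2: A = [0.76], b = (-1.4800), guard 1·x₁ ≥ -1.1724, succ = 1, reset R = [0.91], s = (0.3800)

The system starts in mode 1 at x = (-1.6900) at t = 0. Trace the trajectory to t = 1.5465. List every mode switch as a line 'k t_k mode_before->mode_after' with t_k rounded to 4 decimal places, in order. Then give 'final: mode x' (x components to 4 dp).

Mode 1: guard c·x = 1.8245 hit at Δt = 0.6601 (t = 0.6601), x⁻ = (-1.8245) → reset → x⁺ = (-2.1075), jump to mode 0
Mode 0: flow for 0.8864 to horizon, guard not reached → x = (-3.7230)

1 0.6601 1->0
final: 0 -3.7230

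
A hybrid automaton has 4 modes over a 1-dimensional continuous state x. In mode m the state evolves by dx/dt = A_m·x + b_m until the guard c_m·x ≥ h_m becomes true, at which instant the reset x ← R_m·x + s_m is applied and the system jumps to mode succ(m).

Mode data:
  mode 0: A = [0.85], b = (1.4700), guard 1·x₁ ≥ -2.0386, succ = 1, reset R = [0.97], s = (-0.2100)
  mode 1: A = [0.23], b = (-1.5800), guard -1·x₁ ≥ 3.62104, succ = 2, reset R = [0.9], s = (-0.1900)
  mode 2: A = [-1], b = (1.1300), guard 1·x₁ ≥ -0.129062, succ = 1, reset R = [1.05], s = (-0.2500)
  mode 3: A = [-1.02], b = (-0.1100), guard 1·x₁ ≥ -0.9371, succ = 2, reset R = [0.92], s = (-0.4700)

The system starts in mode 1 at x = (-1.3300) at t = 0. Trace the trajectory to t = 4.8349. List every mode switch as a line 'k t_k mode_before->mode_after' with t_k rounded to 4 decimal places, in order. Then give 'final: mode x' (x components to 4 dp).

1 1.0713 1->2
2 2.3624 2->1
3 3.9658 1->2
final: 2 -0.7900

Mode 1: guard c·x = 3.6210 hit at Δt = 1.0713 (t = 1.0713), x⁻ = (-3.6210) → reset → x⁺ = (-3.4489), jump to mode 2
Mode 2: guard c·x = -0.1291 hit at Δt = 1.2911 (t = 2.3624), x⁻ = (-0.1291) → reset → x⁺ = (-0.3855), jump to mode 1
Mode 1: guard c·x = 3.6210 hit at Δt = 1.6034 (t = 3.9658), x⁻ = (-3.6210) → reset → x⁺ = (-3.4489), jump to mode 2
Mode 2: flow for 0.8691 to horizon, guard not reached → x = (-0.7900)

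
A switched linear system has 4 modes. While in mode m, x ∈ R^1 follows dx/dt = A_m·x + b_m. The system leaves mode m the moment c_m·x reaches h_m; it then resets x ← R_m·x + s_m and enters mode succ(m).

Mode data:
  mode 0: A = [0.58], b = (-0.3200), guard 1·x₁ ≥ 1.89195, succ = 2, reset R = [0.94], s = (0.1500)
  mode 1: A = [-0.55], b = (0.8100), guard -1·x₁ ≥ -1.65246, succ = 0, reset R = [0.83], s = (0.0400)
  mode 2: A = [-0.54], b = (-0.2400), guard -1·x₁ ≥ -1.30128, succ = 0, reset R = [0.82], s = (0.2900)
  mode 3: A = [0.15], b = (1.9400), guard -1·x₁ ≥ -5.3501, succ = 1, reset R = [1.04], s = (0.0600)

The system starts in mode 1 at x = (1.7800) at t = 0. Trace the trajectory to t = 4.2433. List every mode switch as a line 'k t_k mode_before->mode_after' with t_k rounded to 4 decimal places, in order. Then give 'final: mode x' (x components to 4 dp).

1 0.9750 1->0
2 1.7403 0->2
3 2.3087 2->0
4 3.1869 0->2
5 3.7553 2->0
final: 0 1.6205

Mode 1: guard c·x = -1.6525 hit at Δt = 0.9750 (t = 0.9750), x⁻ = (1.6525) → reset → x⁺ = (1.4115), jump to mode 0
Mode 0: guard c·x = 1.8920 hit at Δt = 0.7653 (t = 1.7403), x⁻ = (1.8919) → reset → x⁺ = (1.9284), jump to mode 2
Mode 2: guard c·x = -1.3013 hit at Δt = 0.5684 (t = 2.3087), x⁻ = (1.3013) → reset → x⁺ = (1.3570), jump to mode 0
Mode 0: guard c·x = 1.8920 hit at Δt = 0.8782 (t = 3.1869), x⁻ = (1.8919) → reset → x⁺ = (1.9284), jump to mode 2
Mode 2: guard c·x = -1.3013 hit at Δt = 0.5684 (t = 3.7553), x⁻ = (1.3013) → reset → x⁺ = (1.3570), jump to mode 0
Mode 0: flow for 0.4880 to horizon, guard not reached → x = (1.6205)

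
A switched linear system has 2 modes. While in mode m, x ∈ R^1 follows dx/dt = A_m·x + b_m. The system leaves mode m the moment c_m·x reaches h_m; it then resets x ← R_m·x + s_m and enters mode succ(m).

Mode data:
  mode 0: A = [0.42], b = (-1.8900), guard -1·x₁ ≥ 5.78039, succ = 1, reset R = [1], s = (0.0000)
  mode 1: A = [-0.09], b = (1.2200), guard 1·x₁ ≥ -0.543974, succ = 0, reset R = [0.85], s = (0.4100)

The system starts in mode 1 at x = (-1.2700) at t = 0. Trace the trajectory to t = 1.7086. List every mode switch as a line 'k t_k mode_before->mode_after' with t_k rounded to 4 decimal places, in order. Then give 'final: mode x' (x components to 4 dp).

1 0.5579 1->0
final: 0 -2.8813

Mode 1: guard c·x = -0.5440 hit at Δt = 0.5579 (t = 0.5579), x⁻ = (-0.5440) → reset → x⁺ = (-0.0524), jump to mode 0
Mode 0: flow for 1.1507 to horizon, guard not reached → x = (-2.8813)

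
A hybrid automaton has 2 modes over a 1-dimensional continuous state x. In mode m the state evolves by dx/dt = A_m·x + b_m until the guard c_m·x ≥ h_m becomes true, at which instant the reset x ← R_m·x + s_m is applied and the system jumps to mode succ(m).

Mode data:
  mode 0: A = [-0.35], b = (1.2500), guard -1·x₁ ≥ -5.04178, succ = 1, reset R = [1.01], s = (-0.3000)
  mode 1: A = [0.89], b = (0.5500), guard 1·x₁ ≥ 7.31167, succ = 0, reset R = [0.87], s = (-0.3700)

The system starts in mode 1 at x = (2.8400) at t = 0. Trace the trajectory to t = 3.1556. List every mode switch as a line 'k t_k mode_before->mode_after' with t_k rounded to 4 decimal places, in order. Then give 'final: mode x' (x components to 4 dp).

1 0.9325 1->0
2 2.3558 0->1
3 2.7854 1->0
final: 0 5.6971

Mode 1: guard c·x = 7.3117 hit at Δt = 0.9325 (t = 0.9325), x⁻ = (7.3117) → reset → x⁺ = (5.9912), jump to mode 0
Mode 0: guard c·x = -5.0418 hit at Δt = 1.4233 (t = 2.3558), x⁻ = (5.0418) → reset → x⁺ = (4.7922), jump to mode 1
Mode 1: guard c·x = 7.3117 hit at Δt = 0.4296 (t = 2.7854), x⁻ = (7.3117) → reset → x⁺ = (5.9912), jump to mode 0
Mode 0: flow for 0.3702 to horizon, guard not reached → x = (5.6971)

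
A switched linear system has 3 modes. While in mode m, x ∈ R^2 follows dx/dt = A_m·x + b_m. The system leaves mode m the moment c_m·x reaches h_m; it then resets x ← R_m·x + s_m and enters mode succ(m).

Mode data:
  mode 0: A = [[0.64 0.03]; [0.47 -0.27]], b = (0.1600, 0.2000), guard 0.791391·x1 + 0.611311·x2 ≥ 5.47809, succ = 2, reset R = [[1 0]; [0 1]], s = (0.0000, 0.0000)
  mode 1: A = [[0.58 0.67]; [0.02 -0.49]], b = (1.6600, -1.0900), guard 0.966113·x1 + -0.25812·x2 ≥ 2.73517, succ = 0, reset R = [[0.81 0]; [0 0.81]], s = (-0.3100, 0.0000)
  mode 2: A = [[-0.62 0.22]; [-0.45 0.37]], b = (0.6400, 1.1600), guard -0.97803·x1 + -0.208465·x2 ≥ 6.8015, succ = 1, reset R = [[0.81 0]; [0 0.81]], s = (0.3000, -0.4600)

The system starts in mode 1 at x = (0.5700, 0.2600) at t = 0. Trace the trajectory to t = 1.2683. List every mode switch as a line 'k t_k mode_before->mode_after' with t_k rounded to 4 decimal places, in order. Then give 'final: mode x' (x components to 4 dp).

1 0.8611 1->0
final: 0 2.4843 0.0541

Mode 1: guard c·x = 2.7352 hit at Δt = 0.8611 (t = 0.8611), x⁻ = (2.6783, -0.5720) → reset → x⁺ = (1.8594, -0.4634), jump to mode 0
Mode 0: flow for 0.4072 to horizon, guard not reached → x = (2.4843, 0.0541)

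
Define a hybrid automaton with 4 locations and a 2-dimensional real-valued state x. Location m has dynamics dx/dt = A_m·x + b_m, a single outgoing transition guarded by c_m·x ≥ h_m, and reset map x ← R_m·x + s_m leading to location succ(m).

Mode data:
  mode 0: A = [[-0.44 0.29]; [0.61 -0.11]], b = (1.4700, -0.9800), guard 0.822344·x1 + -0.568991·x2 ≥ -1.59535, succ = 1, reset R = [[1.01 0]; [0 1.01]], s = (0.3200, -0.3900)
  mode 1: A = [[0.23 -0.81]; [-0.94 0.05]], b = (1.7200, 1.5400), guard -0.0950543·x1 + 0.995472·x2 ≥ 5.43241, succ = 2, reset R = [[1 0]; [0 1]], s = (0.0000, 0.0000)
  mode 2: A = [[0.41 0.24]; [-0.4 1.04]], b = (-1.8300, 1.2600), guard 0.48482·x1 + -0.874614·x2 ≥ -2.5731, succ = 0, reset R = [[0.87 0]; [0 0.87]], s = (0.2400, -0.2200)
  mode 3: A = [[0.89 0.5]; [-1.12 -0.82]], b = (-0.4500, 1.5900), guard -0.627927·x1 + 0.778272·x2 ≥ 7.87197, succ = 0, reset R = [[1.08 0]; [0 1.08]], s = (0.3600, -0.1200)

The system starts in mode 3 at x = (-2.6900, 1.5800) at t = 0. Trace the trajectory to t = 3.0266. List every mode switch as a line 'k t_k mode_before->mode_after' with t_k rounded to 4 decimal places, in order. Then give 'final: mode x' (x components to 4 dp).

Mode 3: guard c·x = 7.8720 hit at Δt = 1.2683 (t = 1.2683), x⁻ = (-5.5661, 5.6238) → reset → x⁺ = (-5.6514, 5.9537), jump to mode 0
Mode 0: guard c·x = -1.5954 hit at Δt = 1.3418 (t = 2.6101), x⁻ = (-0.6672, 1.8395) → reset → x⁺ = (-0.3539, 1.4679), jump to mode 1
Mode 1: flow for 0.4165 to horizon, guard not reached → x = (-0.2968, 2.2670)

1 1.2683 3->0
2 2.6101 0->1
final: 1 -0.2968 2.2670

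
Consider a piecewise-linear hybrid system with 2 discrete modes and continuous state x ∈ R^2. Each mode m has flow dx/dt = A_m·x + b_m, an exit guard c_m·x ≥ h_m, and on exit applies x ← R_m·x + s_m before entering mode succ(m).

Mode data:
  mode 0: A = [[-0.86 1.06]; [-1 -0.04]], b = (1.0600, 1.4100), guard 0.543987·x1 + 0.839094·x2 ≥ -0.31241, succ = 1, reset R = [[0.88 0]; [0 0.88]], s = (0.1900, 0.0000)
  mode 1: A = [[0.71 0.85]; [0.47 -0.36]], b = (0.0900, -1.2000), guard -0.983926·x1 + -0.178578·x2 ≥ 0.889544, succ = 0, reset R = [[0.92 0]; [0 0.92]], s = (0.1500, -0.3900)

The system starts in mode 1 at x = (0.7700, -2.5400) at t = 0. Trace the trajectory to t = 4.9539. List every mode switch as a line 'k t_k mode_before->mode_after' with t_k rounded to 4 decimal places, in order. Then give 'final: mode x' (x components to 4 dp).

1 0.6171 1->0
2 1.9102 0->1
3 2.8400 1->0
4 3.5011 0->1
5 4.5323 1->0
final: 0 -0.3778 -0.7666

Mode 1: guard c·x = 0.8895 hit at Δt = 0.6171 (t = 0.6171), x⁻ = (-0.4238, -2.6463) → reset → x⁺ = (-0.2399, -2.8246), jump to mode 0
Mode 0: guard c·x = -0.3124 hit at Δt = 1.2931 (t = 1.9102), x⁻ = (-0.2822, -0.1894) → reset → x⁺ = (-0.0583, -0.1666), jump to mode 1
Mode 1: guard c·x = 0.8895 hit at Δt = 0.9298 (t = 2.8400), x⁻ = (-0.6907, -1.1759) → reset → x⁺ = (-0.4854, -1.4719), jump to mode 0
Mode 0: guard c·x = -0.3124 hit at Δt = 0.6611 (t = 3.5011), x⁻ = (-0.1633, -0.2664) → reset → x⁺ = (0.0463, -0.2345), jump to mode 1
Mode 1: guard c·x = 0.8895 hit at Δt = 1.0312 (t = 4.5323), x⁻ = (-0.6712, -1.2829) → reset → x⁺ = (-0.4675, -1.5703), jump to mode 0
Mode 0: flow for 0.4216 to horizon, guard not reached → x = (-0.3778, -0.7666)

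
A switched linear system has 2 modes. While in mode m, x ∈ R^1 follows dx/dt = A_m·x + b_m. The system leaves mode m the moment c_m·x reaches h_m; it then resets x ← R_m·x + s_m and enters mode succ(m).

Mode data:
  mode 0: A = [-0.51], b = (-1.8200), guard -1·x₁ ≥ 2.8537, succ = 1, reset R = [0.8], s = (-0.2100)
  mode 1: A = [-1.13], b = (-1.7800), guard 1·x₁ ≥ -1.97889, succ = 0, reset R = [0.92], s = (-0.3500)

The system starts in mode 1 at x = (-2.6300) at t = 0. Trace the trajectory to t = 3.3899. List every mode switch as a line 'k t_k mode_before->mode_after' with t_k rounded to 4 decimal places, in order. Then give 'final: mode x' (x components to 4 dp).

1 0.8500 1->0
2 2.1650 0->1
3 2.8918 1->0
final: 0 -2.4842

Mode 1: guard c·x = -1.9789 hit at Δt = 0.8500 (t = 0.8500), x⁻ = (-1.9789) → reset → x⁺ = (-2.1706), jump to mode 0
Mode 0: guard c·x = 2.8537 hit at Δt = 1.3150 (t = 2.1650), x⁻ = (-2.8537) → reset → x⁺ = (-2.4930), jump to mode 1
Mode 1: guard c·x = -1.9789 hit at Δt = 0.7268 (t = 2.8918), x⁻ = (-1.9789) → reset → x⁺ = (-2.1706), jump to mode 0
Mode 0: flow for 0.4981 to horizon, guard not reached → x = (-2.4842)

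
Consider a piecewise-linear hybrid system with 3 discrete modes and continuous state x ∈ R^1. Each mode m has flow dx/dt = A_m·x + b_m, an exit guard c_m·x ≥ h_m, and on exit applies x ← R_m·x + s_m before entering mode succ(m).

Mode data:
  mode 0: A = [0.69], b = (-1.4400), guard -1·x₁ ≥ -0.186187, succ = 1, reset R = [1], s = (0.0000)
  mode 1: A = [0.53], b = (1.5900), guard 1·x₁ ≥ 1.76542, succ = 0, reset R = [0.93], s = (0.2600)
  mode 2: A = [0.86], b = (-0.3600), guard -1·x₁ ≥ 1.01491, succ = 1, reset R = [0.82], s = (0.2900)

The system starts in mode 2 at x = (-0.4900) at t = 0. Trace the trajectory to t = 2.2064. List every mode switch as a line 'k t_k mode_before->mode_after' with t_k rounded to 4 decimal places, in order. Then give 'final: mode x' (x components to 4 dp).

Mode 2: guard c·x = 1.0149 hit at Δt = 0.5302 (t = 0.5302), x⁻ = (-1.0149) → reset → x⁺ = (-0.5422), jump to mode 1
Mode 1: guard c·x = 1.7654 hit at Δt = 1.2493 (t = 1.7795), x⁻ = (1.7654) → reset → x⁺ = (1.9018), jump to mode 0
Mode 0: flow for 0.4269 to horizon, guard not reached → x = (1.8384)

1 0.5302 2->1
2 1.7795 1->0
final: 0 1.8384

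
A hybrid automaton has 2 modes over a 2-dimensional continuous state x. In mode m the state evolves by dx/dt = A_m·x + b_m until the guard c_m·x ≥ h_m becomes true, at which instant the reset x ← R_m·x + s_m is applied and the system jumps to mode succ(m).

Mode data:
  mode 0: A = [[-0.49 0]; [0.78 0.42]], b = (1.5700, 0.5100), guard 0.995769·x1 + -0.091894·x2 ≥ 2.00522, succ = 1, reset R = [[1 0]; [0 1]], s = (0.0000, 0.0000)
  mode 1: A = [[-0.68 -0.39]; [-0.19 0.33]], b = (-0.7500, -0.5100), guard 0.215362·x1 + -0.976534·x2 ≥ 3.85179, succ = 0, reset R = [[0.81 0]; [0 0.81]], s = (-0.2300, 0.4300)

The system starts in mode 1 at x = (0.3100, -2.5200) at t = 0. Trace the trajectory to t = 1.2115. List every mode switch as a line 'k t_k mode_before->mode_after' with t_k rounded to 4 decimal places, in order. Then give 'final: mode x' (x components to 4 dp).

Mode 1: guard c·x = 3.8518 hit at Δt = 0.8127 (t = 0.8127), x⁻ = (0.4909, -3.8361) → reset → x⁺ = (0.1677, -2.6772), jump to mode 0
Mode 0: flow for 0.3988 to horizon, guard not reached → x = (0.7066, -2.7955)

1 0.8127 1->0
final: 0 0.7066 -2.7955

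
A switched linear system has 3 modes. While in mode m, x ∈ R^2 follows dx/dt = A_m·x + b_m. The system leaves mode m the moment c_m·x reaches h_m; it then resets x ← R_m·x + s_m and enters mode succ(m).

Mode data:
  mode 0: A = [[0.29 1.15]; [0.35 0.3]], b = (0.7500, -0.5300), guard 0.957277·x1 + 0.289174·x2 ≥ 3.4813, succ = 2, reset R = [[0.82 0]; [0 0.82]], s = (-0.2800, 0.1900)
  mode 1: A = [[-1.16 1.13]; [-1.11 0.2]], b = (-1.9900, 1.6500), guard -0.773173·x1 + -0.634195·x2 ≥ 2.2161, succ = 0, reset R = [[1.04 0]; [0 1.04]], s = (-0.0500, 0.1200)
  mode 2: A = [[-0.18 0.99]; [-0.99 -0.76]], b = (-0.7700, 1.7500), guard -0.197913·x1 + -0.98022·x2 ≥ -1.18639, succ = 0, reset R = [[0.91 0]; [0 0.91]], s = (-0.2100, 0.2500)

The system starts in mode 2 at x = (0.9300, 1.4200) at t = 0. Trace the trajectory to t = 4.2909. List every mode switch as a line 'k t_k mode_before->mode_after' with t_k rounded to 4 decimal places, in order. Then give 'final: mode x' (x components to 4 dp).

1 1.5895 2->0
2 2.3955 0->2
3 2.9181 2->0
4 3.4334 0->2
5 3.8078 2->0
final: 0 3.1898 1.2513

Mode 2: guard c·x = -1.1864 hit at Δt = 1.5895 (t = 1.5895), x⁻ = (1.2353, 0.9609) → reset → x⁺ = (0.9141, 1.1244), jump to mode 0
Mode 0: guard c·x = 3.4813 hit at Δt = 0.8060 (t = 2.3955), x⁻ = (3.1652, 1.5608) → reset → x⁺ = (2.3154, 1.4699), jump to mode 2
Mode 2: guard c·x = -1.1864 hit at Δt = 0.5226 (t = 2.9181), x⁻ = (2.2569, 0.7546) → reset → x⁺ = (1.8438, 0.9367), jump to mode 0
Mode 0: guard c·x = 3.4813 hit at Δt = 0.5153 (t = 3.4334), x⁻ = (3.2487, 1.2844) → reset → x⁺ = (2.3839, 1.2432), jump to mode 2
Mode 2: guard c·x = -1.1864 hit at Δt = 0.3744 (t = 3.8078), x⁻ = (2.3001, 0.7459) → reset → x⁺ = (1.8831, 0.9288), jump to mode 0
Mode 0: flow for 0.4831 to horizon, guard not reached → x = (3.1898, 1.2513)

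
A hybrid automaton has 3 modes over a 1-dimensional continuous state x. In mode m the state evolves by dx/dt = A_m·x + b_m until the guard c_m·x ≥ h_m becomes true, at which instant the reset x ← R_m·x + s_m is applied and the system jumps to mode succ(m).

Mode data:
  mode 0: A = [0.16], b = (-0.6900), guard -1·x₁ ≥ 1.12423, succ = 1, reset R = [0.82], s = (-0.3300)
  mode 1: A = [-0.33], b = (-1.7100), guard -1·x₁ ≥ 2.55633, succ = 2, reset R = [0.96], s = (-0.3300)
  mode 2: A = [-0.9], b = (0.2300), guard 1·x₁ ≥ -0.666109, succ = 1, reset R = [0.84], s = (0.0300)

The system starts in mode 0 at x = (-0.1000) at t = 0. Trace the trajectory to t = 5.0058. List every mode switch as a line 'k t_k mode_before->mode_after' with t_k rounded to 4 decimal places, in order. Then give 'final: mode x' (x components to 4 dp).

Mode 0: guard c·x = 1.1242 hit at Δt = 1.3046 (t = 1.3046), x⁻ = (-1.1242) → reset → x⁺ = (-1.2519), jump to mode 1
Mode 1: guard c·x = 2.5563 hit at Δt = 1.2223 (t = 2.5269), x⁻ = (-2.5563) → reset → x⁺ = (-2.7841), jump to mode 2
Mode 2: guard c·x = -0.6661 hit at Δt = 1.3259 (t = 3.8528), x⁻ = (-0.6661) → reset → x⁺ = (-0.5295), jump to mode 1
Mode 1: flow for 1.1530 to horizon, guard not reached → x = (-2.0019)

1 1.3046 0->1
2 2.5269 1->2
3 3.8528 2->1
final: 1 -2.0019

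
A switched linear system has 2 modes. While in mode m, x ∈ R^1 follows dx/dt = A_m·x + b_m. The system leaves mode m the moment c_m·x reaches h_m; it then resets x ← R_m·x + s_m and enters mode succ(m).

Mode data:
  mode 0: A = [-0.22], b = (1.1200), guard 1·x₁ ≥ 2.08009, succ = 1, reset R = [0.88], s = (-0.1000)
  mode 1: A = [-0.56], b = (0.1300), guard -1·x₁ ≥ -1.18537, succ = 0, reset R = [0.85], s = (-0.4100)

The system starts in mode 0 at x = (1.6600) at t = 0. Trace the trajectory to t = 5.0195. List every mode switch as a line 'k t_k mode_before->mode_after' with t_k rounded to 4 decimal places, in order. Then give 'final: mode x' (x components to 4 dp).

1 0.5937 0->1
2 1.4013 1->0
3 3.2212 0->1
4 4.0288 1->0
final: 0 1.4775

Mode 0: guard c·x = 2.0801 hit at Δt = 0.5937 (t = 0.5937), x⁻ = (2.0801) → reset → x⁺ = (1.7305), jump to mode 1
Mode 1: guard c·x = -1.1854 hit at Δt = 0.8076 (t = 1.4013), x⁻ = (1.1854) → reset → x⁺ = (0.5976), jump to mode 0
Mode 0: guard c·x = 2.0801 hit at Δt = 1.8199 (t = 3.2212), x⁻ = (2.0801) → reset → x⁺ = (1.7305), jump to mode 1
Mode 1: guard c·x = -1.1854 hit at Δt = 0.8076 (t = 4.0288), x⁻ = (1.1854) → reset → x⁺ = (0.5976), jump to mode 0
Mode 0: flow for 0.9907 to horizon, guard not reached → x = (1.4775)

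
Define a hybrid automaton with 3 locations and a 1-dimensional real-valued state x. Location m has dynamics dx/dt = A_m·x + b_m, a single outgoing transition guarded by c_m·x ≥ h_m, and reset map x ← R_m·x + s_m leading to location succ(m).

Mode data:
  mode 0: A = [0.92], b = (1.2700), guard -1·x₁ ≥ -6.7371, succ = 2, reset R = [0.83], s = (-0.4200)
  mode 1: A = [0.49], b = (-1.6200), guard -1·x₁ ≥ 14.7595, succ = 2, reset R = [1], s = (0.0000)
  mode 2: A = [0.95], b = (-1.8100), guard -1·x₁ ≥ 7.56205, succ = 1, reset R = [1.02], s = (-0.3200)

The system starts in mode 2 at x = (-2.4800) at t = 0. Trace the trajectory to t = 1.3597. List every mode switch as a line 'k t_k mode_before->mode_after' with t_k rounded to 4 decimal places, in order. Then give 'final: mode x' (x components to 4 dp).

Mode 2: guard c·x = 7.5621 hit at Δt = 0.8101 (t = 0.8101), x⁻ = (-7.5621) → reset → x⁺ = (-8.0333), jump to mode 1
Mode 1: flow for 0.5496 to horizon, guard not reached → x = (-11.5378)

1 0.8101 2->1
final: 1 -11.5378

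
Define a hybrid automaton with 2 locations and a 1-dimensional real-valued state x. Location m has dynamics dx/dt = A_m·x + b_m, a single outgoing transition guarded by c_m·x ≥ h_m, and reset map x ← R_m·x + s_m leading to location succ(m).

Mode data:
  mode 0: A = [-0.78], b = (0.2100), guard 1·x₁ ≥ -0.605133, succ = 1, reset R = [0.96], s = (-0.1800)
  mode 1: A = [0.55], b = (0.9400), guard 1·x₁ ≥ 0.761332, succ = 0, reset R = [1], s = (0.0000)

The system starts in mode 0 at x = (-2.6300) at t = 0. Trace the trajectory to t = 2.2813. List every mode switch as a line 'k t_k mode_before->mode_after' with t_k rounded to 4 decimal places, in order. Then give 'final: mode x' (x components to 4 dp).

Mode 0: guard c·x = -0.6051 hit at Δt = 1.5368 (t = 1.5368), x⁻ = (-0.6051) → reset → x⁺ = (-0.7609), jump to mode 1
Mode 1: flow for 0.7445 to horizon, guard not reached → x = (-0.2811)

1 1.5368 0->1
final: 1 -0.2811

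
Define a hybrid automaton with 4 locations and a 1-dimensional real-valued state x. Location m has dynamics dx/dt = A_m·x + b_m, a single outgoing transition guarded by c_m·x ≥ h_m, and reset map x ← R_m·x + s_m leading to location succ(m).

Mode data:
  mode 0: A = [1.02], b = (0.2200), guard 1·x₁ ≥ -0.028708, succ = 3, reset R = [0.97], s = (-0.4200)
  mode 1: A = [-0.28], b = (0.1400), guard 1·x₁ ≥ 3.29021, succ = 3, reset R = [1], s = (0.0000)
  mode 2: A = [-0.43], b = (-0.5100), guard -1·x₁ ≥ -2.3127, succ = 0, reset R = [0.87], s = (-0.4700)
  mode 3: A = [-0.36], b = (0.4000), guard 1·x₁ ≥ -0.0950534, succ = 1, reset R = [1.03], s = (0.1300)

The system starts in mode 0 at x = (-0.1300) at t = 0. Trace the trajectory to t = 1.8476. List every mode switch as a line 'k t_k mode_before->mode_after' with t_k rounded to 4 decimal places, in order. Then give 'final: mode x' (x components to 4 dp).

Mode 0: guard c·x = -0.0287 hit at Δt = 0.7650 (t = 0.7650), x⁻ = (-0.0287) → reset → x⁺ = (-0.4478), jump to mode 3
Mode 3: guard c·x = -0.0951 hit at Δt = 0.7127 (t = 1.4777), x⁻ = (-0.0951) → reset → x⁺ = (0.0321), jump to mode 1
Mode 1: flow for 0.3699 to horizon, guard not reached → x = (0.0781)

1 0.7650 0->3
2 1.4777 3->1
final: 1 0.0781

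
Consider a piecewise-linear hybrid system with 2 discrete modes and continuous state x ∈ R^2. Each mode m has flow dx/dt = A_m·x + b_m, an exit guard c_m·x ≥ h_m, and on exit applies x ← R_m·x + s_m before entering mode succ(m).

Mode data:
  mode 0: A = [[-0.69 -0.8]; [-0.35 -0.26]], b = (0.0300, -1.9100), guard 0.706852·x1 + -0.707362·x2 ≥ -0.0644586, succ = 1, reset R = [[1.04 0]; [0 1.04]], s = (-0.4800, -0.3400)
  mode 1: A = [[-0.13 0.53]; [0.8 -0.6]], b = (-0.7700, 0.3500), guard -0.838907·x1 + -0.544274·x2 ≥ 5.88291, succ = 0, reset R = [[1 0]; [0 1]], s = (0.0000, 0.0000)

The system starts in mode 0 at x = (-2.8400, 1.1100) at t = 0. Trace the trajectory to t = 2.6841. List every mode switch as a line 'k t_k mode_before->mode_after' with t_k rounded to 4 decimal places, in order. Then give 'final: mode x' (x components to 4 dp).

Mode 0: guard c·x = -0.0645 hit at Δt = 1.5355 (t = 1.5355), x⁻ = (-0.9411, -0.8493) → reset → x⁺ = (-1.4588, -1.2233), jump to mode 1
Mode 1: flow for 1.1486 to horizon, guard not reached → x = (-2.8991, -1.8162)

1 1.5355 0->1
final: 1 -2.8991 -1.8162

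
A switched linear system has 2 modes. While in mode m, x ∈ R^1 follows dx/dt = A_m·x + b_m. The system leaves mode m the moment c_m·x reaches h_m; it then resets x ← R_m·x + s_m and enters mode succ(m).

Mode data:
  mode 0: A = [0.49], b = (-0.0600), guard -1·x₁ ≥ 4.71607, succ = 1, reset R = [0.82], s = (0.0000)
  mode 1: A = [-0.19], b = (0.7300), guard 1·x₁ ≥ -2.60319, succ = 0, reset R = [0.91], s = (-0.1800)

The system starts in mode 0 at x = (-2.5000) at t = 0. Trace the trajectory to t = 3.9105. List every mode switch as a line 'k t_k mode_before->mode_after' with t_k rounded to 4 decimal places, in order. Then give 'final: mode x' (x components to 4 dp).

1 1.2500 0->1
2 2.1925 1->0
3 3.4048 0->1
final: 1 -3.1609

Mode 0: guard c·x = 4.7161 hit at Δt = 1.2500 (t = 1.2500), x⁻ = (-4.7161) → reset → x⁺ = (-3.8672), jump to mode 1
Mode 1: guard c·x = -2.6032 hit at Δt = 0.9425 (t = 2.1925), x⁻ = (-2.6032) → reset → x⁺ = (-2.5489), jump to mode 0
Mode 0: guard c·x = 4.7161 hit at Δt = 1.2123 (t = 3.4048), x⁻ = (-4.7161) → reset → x⁺ = (-3.8672), jump to mode 1
Mode 1: flow for 0.5057 to horizon, guard not reached → x = (-3.1609)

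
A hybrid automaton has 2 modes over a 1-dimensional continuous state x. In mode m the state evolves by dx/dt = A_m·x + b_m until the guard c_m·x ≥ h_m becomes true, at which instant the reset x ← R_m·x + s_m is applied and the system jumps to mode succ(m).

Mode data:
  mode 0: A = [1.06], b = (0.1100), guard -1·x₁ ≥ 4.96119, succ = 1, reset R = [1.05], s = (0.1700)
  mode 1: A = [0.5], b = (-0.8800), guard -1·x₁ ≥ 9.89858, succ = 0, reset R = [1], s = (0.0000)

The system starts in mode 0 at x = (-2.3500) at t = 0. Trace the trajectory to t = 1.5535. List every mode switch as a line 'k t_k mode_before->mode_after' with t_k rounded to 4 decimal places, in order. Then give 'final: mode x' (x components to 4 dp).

1 0.7276 0->1
final: 1 -8.5155

Mode 0: guard c·x = 4.9612 hit at Δt = 0.7276 (t = 0.7276), x⁻ = (-4.9612) → reset → x⁺ = (-5.0392), jump to mode 1
Mode 1: flow for 0.8259 to horizon, guard not reached → x = (-8.5155)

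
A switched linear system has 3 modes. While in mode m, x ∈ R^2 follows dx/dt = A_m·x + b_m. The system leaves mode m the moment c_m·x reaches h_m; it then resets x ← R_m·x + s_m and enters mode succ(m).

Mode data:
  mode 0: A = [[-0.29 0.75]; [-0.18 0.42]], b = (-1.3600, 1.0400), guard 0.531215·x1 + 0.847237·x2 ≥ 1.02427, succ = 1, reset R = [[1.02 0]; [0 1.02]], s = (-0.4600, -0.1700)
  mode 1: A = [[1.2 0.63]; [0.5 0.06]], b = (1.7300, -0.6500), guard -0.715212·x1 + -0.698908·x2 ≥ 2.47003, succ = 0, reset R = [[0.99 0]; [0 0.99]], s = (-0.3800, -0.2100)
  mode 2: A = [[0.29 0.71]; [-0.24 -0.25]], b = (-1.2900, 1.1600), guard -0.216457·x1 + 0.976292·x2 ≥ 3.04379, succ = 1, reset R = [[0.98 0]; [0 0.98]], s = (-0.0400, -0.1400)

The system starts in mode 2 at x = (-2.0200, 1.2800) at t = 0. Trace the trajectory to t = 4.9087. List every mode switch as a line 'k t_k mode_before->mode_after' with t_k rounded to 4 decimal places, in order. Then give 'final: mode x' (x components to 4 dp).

1 0.9994 2->1
2 2.0717 1->0
3 3.4279 0->1
4 4.1376 1->0
final: 0 -3.8663 3.0334

Mode 2: guard c·x = 3.0438 hit at Δt = 0.9994 (t = 0.9994), x⁻ = (-2.6392, 2.5326) → reset → x⁺ = (-2.6264, 2.3419), jump to mode 1
Mode 1: guard c·x = 2.4700 hit at Δt = 1.0723 (t = 2.0717), x⁻ = (-3.6222, 0.1725) → reset → x⁺ = (-3.9659, -0.0392), jump to mode 0
Mode 0: guard c·x = 1.0243 hit at Δt = 1.3562 (t = 3.4279), x⁻ = (-2.9521, 3.0599) → reset → x⁺ = (-3.4711, 2.9511), jump to mode 1
Mode 1: guard c·x = 2.4700 hit at Δt = 0.7097 (t = 4.1376), x⁻ = (-4.6216, 1.1953) → reset → x⁺ = (-4.9554, 0.9733), jump to mode 0
Mode 0: flow for 0.7711 to horizon, guard not reached → x = (-3.8663, 3.0334)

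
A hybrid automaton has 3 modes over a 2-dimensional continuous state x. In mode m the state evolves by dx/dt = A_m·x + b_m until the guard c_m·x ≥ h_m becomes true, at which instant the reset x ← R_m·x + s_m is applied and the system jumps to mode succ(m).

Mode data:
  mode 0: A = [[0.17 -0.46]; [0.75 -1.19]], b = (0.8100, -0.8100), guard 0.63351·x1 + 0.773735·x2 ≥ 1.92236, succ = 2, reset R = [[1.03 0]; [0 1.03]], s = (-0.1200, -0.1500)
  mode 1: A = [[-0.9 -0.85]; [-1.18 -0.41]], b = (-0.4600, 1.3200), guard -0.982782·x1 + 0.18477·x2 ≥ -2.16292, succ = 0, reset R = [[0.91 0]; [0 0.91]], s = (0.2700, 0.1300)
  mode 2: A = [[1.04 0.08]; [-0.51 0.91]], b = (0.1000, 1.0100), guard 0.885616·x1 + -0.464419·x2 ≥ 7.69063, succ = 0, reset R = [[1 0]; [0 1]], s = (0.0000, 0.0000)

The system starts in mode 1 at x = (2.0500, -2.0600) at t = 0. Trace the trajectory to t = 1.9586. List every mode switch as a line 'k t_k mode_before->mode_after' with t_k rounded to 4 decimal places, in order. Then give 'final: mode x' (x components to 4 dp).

Mode 1: guard c·x = -2.1629 hit at Δt = 0.6169 (t = 0.6169), x⁻ = (1.8045, -2.1080) → reset → x⁺ = (1.9121, -1.7882), jump to mode 0
Mode 0: guard c·x = 1.9224 hit at Δt = 0.7649 (t = 1.3818), x⁻ = (3.1797, -0.1189) → reset → x⁺ = (3.1551, -0.2725), jump to mode 2
Mode 2: flow for 0.5768 to horizon, guard not reached → x = (5.7868, -1.3312)

1 0.6169 1->0
2 1.3818 0->2
final: 2 5.7868 -1.3312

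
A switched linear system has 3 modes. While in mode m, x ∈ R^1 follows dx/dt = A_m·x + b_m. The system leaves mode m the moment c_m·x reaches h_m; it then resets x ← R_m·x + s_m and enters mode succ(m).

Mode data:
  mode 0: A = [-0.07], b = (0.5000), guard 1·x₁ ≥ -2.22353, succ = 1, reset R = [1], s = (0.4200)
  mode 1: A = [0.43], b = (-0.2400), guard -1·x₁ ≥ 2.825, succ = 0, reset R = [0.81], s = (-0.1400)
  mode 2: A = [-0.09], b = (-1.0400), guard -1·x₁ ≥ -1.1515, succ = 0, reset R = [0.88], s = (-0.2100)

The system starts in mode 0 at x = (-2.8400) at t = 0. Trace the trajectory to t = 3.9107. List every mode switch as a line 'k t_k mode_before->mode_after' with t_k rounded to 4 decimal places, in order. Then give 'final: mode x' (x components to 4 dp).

Mode 0: guard c·x = -2.2235 hit at Δt = 0.9106 (t = 0.9106), x⁻ = (-2.2235) → reset → x⁺ = (-1.8035), jump to mode 1
Mode 1: guard c·x = 2.8250 hit at Δt = 0.8359 (t = 1.7465), x⁻ = (-2.8250) → reset → x⁺ = (-2.4283), jump to mode 0
Mode 0: guard c·x = -2.2235 hit at Δt = 0.3089 (t = 2.0554), x⁻ = (-2.2235) → reset → x⁺ = (-1.8035), jump to mode 1
Mode 1: guard c·x = 2.8250 hit at Δt = 0.8359 (t = 2.8913), x⁻ = (-2.8250) → reset → x⁺ = (-2.4283), jump to mode 0
Mode 0: guard c·x = -2.2235 hit at Δt = 0.3089 (t = 3.2001), x⁻ = (-2.2235) → reset → x⁺ = (-1.8035), jump to mode 1
Mode 1: flow for 0.7106 to horizon, guard not reached → x = (-2.6475)

1 0.9106 0->1
2 1.7465 1->0
3 2.0554 0->1
4 2.8913 1->0
5 3.2001 0->1
final: 1 -2.6475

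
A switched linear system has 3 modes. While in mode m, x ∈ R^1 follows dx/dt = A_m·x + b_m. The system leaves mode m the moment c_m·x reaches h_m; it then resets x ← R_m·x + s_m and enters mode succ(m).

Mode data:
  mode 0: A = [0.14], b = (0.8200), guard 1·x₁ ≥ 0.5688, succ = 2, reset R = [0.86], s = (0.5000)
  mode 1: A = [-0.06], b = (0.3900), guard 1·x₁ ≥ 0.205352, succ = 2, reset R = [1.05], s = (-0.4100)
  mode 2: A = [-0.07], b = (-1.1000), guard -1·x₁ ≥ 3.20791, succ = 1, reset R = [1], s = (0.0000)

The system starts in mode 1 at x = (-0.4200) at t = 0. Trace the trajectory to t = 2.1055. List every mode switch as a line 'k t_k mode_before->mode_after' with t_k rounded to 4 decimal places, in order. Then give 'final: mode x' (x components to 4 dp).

Mode 1: guard c·x = 0.2054 hit at Δt = 1.5786 (t = 1.5786), x⁻ = (0.2054) → reset → x⁺ = (-0.1944), jump to mode 2
Mode 2: flow for 0.5269 to horizon, guard not reached → x = (-0.7564)

1 1.5786 1->2
final: 2 -0.7564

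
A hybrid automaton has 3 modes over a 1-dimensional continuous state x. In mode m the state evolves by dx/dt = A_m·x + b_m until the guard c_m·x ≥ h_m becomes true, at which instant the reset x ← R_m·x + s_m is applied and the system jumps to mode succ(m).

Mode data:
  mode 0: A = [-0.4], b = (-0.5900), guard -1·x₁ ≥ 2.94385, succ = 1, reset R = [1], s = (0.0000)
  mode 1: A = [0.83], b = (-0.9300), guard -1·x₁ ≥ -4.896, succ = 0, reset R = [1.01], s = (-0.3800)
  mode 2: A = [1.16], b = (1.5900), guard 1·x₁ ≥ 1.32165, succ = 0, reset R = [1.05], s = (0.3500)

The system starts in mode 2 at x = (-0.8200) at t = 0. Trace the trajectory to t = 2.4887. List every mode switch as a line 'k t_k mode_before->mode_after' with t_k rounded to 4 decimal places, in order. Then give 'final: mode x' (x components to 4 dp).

1 1.3681 2->0
final: 0 0.5771

Mode 2: guard c·x = 1.3216 hit at Δt = 1.3681 (t = 1.3681), x⁻ = (1.3216) → reset → x⁺ = (1.7377), jump to mode 0
Mode 0: flow for 1.1206 to horizon, guard not reached → x = (0.5771)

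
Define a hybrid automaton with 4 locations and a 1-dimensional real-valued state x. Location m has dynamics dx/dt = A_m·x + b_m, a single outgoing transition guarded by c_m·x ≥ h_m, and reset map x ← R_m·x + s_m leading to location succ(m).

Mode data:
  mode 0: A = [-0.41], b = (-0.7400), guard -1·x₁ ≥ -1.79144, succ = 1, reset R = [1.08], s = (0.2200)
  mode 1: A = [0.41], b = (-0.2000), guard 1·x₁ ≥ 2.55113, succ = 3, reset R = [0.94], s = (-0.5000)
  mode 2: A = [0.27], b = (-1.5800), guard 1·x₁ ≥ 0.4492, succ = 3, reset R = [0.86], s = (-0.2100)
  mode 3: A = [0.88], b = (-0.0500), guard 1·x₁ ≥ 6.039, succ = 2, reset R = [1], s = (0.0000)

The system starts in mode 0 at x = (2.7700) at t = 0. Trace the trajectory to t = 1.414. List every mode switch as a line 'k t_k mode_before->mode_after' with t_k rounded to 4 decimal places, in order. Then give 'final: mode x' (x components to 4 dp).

1 0.5870 0->1
2 1.1073 1->3
final: 3 2.4685

Mode 0: guard c·x = -1.7914 hit at Δt = 0.5870 (t = 0.5870), x⁻ = (1.7914) → reset → x⁺ = (2.1548), jump to mode 1
Mode 1: guard c·x = 2.5511 hit at Δt = 0.5203 (t = 1.1073), x⁻ = (2.5511) → reset → x⁺ = (1.8981), jump to mode 3
Mode 3: flow for 0.3067 to horizon, guard not reached → x = (2.4685)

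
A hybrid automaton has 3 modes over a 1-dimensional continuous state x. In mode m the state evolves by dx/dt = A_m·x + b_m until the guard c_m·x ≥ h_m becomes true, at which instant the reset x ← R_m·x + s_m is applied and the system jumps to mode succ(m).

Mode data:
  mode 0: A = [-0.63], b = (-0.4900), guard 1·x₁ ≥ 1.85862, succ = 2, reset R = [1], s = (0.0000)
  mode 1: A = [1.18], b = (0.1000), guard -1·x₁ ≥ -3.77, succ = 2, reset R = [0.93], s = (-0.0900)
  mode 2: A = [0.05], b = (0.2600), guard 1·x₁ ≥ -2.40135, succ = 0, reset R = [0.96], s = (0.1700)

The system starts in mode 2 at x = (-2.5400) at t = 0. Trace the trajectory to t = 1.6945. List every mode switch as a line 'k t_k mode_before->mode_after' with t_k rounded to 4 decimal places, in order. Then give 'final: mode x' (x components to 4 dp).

1 1.0162 2->0
final: 0 -1.6632

Mode 2: guard c·x = -2.4013 hit at Δt = 1.0162 (t = 1.0162), x⁻ = (-2.4014) → reset → x⁺ = (-2.1353), jump to mode 0
Mode 0: flow for 0.6783 to horizon, guard not reached → x = (-1.6632)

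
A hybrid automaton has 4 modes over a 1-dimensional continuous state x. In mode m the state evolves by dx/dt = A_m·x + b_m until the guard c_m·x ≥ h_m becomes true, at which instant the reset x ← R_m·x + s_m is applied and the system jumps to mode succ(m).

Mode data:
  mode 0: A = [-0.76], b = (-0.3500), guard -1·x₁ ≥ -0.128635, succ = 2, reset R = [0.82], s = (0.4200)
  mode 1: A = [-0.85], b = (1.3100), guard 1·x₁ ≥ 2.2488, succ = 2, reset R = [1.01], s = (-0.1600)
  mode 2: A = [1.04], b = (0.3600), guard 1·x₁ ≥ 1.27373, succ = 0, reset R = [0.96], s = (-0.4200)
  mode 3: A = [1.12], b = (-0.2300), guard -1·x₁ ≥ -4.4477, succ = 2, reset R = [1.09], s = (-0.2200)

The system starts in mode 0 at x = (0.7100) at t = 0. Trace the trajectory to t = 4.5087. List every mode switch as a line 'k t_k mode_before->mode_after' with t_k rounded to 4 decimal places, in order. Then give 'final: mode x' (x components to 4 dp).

1 0.9033 0->2
2 1.4992 2->0
3 2.5029 0->2
4 3.0988 2->0
5 4.1024 0->2
final: 2 0.9838

Mode 0: guard c·x = -0.1286 hit at Δt = 0.9033 (t = 0.9033), x⁻ = (0.1286) → reset → x⁺ = (0.5255), jump to mode 2
Mode 2: guard c·x = 1.2737 hit at Δt = 0.5959 (t = 1.4992), x⁻ = (1.2737) → reset → x⁺ = (0.8028), jump to mode 0
Mode 0: guard c·x = -0.1286 hit at Δt = 1.0037 (t = 2.5029), x⁻ = (0.1286) → reset → x⁺ = (0.5255), jump to mode 2
Mode 2: guard c·x = 1.2737 hit at Δt = 0.5959 (t = 3.0988), x⁻ = (1.2737) → reset → x⁺ = (0.8028), jump to mode 0
Mode 0: guard c·x = -0.1286 hit at Δt = 1.0037 (t = 4.1024), x⁻ = (0.1286) → reset → x⁺ = (0.5255), jump to mode 2
Mode 2: flow for 0.4063 to horizon, guard not reached → x = (0.9838)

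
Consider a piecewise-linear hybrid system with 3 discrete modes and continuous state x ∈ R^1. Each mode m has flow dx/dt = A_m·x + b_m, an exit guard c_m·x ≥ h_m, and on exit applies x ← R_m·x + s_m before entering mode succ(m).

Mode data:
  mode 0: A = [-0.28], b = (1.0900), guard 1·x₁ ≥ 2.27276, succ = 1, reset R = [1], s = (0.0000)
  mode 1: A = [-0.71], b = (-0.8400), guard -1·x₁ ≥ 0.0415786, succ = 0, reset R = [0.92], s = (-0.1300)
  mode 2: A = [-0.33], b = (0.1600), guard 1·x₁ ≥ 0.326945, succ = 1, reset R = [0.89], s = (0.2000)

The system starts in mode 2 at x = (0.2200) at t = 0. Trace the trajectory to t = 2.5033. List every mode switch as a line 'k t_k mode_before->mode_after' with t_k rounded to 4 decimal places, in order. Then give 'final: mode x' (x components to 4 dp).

1 1.5672 2->1
2 2.1065 1->0
final: 0 0.2588

Mode 2: guard c·x = 0.3269 hit at Δt = 1.5672 (t = 1.5672), x⁻ = (0.3269) → reset → x⁺ = (0.4910), jump to mode 1
Mode 1: guard c·x = 0.0416 hit at Δt = 0.5393 (t = 2.1065), x⁻ = (-0.0416) → reset → x⁺ = (-0.1683), jump to mode 0
Mode 0: flow for 0.3968 to horizon, guard not reached → x = (0.2588)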